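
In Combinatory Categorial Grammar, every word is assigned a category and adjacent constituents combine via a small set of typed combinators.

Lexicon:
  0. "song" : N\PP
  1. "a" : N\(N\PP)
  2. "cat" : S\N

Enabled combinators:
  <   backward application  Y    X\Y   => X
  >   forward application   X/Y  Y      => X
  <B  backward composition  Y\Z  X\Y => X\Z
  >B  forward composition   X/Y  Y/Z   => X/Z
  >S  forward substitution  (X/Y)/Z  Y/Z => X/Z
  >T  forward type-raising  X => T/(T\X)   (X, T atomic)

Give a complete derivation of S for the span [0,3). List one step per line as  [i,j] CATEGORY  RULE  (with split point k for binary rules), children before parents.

[0,1] N\PP  lex  "song"
[1,2] N\(N\PP)  lex  "a"
[0,2] N  <  k=1
[2,3] S\N  lex  "cat"
[0,3] S  <  k=2

[0,3] S   <
  [0,2] N   <
    [0,1] "song" : N\PP
    [1,2] "a" : N\(N\PP)
  [2,3] "cat" : S\N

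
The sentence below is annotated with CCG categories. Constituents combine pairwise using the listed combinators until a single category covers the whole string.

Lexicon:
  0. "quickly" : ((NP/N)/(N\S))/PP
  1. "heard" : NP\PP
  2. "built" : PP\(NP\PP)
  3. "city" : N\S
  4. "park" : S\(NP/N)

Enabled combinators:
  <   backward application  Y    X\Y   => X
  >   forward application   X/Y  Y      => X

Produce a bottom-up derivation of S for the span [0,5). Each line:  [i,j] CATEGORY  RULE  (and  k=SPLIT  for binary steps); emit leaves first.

[0,5] S   <
  [0,4] NP/N   >
    [0,3] (NP/N)/(N\S)   >
      [0,1] "quickly" : ((NP/N)/(N\S))/PP
      [1,3] PP   <
        [1,2] "heard" : NP\PP
        [2,3] "built" : PP\(NP\PP)
    [3,4] "city" : N\S
  [4,5] "park" : S\(NP/N)

[0,1] ((NP/N)/(N\S))/PP  lex  "quickly"
[1,2] NP\PP  lex  "heard"
[2,3] PP\(NP\PP)  lex  "built"
[1,3] PP  <  k=2
[0,3] (NP/N)/(N\S)  >  k=1
[3,4] N\S  lex  "city"
[0,4] NP/N  >  k=3
[4,5] S\(NP/N)  lex  "park"
[0,5] S  <  k=4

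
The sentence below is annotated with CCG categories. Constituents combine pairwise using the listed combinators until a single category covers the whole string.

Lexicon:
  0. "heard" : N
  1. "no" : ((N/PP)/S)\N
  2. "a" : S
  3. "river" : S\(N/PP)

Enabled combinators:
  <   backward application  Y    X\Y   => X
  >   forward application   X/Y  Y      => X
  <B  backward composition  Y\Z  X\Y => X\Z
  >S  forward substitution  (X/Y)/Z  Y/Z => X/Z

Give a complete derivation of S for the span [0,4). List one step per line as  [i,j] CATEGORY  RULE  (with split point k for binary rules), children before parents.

[0,4] S   <
  [0,3] N/PP   >
    [0,2] (N/PP)/S   <
      [0,1] "heard" : N
      [1,2] "no" : ((N/PP)/S)\N
    [2,3] "a" : S
  [3,4] "river" : S\(N/PP)

[0,1] N  lex  "heard"
[1,2] ((N/PP)/S)\N  lex  "no"
[0,2] (N/PP)/S  <  k=1
[2,3] S  lex  "a"
[0,3] N/PP  >  k=2
[3,4] S\(N/PP)  lex  "river"
[0,4] S  <  k=3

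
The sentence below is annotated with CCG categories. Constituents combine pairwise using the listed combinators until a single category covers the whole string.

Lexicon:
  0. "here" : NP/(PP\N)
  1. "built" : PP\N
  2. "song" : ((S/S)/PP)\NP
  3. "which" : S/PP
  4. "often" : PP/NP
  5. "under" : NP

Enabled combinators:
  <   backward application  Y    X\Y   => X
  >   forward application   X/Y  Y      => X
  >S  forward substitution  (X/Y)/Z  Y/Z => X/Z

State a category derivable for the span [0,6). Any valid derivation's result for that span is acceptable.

[0,6] S   >
  [0,4] S/PP   >S
    [0,3] (S/S)/PP   <
      [0,2] NP   >
        [0,1] "here" : NP/(PP\N)
        [1,2] "built" : PP\N
      [2,3] "song" : ((S/S)/PP)\NP
    [3,4] "which" : S/PP
  [4,6] PP   >
    [4,5] "often" : PP/NP
    [5,6] "under" : NP

S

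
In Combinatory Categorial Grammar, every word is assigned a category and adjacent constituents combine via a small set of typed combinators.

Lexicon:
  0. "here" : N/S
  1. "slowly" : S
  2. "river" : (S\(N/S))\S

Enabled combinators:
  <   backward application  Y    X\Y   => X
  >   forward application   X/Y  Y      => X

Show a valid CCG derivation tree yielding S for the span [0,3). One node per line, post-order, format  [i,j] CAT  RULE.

[0,3] S   <
  [0,1] "here" : N/S
  [1,3] S\(N/S)   <
    [1,2] "slowly" : S
    [2,3] "river" : (S\(N/S))\S

[0,1] N/S  lex  "here"
[1,2] S  lex  "slowly"
[2,3] (S\(N/S))\S  lex  "river"
[1,3] S\(N/S)  <  k=2
[0,3] S  <  k=1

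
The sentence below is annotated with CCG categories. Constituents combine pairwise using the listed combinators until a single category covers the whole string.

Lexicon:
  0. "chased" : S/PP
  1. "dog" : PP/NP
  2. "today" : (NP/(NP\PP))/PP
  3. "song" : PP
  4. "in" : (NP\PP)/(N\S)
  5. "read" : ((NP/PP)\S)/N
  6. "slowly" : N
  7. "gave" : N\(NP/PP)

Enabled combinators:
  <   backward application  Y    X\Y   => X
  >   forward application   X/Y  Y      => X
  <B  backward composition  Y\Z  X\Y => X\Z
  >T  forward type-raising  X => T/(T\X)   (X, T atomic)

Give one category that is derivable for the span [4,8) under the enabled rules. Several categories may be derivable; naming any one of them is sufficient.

NP\PP

[0,8] S   >
  [0,1] "chased" : S/PP
  [1,8] PP   >
    [1,2] "dog" : PP/NP
    [2,8] NP   >
      [2,4] NP/(NP\PP)   >
        [2,3] "today" : (NP/(NP\PP))/PP
        [3,4] "song" : PP
      [4,8] NP\PP   >
        [4,5] "in" : (NP\PP)/(N\S)
        [5,8] N\S   <B
          [5,7] (NP/PP)\S   >
            [5,6] "read" : ((NP/PP)\S)/N
            [6,7] "slowly" : N
          [7,8] "gave" : N\(NP/PP)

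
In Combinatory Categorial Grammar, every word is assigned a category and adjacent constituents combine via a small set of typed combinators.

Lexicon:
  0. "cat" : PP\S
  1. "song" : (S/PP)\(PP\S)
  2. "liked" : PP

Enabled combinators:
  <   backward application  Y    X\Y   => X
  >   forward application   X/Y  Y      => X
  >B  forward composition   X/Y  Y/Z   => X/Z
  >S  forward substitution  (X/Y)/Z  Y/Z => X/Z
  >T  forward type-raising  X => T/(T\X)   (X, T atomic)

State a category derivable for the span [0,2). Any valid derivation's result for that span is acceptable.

[0,3] S   >
  [0,2] S/PP   <
    [0,1] "cat" : PP\S
    [1,2] "song" : (S/PP)\(PP\S)
  [2,3] "liked" : PP

S/PP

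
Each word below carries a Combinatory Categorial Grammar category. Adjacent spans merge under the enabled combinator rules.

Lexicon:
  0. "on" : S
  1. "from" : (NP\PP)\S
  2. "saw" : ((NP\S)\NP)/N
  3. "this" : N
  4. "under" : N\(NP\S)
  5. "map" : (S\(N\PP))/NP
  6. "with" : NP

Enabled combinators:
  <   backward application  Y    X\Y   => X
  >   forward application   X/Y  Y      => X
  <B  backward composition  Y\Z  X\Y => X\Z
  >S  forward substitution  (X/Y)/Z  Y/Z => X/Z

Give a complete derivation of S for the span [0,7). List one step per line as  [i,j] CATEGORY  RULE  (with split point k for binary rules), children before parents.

[0,1] S  lex  "on"
[1,2] (NP\PP)\S  lex  "from"
[0,2] NP\PP  <  k=1
[2,3] ((NP\S)\NP)/N  lex  "saw"
[3,4] N  lex  "this"
[2,4] (NP\S)\NP  >  k=3
[4,5] N\(NP\S)  lex  "under"
[2,5] N\NP  <B  k=4
[0,5] N\PP  <B  k=2
[5,6] (S\(N\PP))/NP  lex  "map"
[6,7] NP  lex  "with"
[5,7] S\(N\PP)  >  k=6
[0,7] S  <  k=5

[0,7] S   <
  [0,5] N\PP   <B
    [0,2] NP\PP   <
      [0,1] "on" : S
      [1,2] "from" : (NP\PP)\S
    [2,5] N\NP   <B
      [2,4] (NP\S)\NP   >
        [2,3] "saw" : ((NP\S)\NP)/N
        [3,4] "this" : N
      [4,5] "under" : N\(NP\S)
  [5,7] S\(N\PP)   >
    [5,6] "map" : (S\(N\PP))/NP
    [6,7] "with" : NP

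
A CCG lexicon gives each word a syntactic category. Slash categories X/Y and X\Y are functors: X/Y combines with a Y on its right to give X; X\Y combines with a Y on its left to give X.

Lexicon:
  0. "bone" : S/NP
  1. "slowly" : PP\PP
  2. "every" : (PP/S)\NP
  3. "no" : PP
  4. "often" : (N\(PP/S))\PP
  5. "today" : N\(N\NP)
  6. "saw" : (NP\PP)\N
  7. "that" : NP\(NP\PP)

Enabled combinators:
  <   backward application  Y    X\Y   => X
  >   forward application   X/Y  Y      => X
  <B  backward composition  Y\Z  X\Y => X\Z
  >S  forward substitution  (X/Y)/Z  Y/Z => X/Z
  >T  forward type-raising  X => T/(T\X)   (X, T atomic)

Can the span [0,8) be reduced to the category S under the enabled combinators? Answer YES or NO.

[0,8] S   >
  [0,1] "bone" : S/NP
  [1,8] NP   <
    [1,7] NP\PP   <B
      [1,2] "slowly" : PP\PP
      [2,7] NP\PP   <
        [2,6] N   <
          [2,5] N\NP   <B
            [2,3] "every" : (PP/S)\NP
            [3,5] N\(PP/S)   <
              [3,4] "no" : PP
              [4,5] "often" : (N\(PP/S))\PP
          [5,6] "today" : N\(N\NP)
        [6,7] "saw" : (NP\PP)\N
    [7,8] "that" : NP\(NP\PP)

YES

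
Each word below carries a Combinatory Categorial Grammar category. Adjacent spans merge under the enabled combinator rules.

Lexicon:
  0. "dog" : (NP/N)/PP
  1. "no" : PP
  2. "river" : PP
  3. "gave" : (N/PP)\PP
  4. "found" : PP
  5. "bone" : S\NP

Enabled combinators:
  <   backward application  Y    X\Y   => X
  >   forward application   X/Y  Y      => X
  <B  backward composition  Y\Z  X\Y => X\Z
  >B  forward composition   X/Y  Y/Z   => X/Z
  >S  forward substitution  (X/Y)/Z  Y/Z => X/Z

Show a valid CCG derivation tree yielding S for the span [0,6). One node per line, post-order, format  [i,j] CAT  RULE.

[0,1] (NP/N)/PP  lex  "dog"
[1,2] PP  lex  "no"
[0,2] NP/N  >  k=1
[2,3] PP  lex  "river"
[3,4] (N/PP)\PP  lex  "gave"
[2,4] N/PP  <  k=3
[0,4] NP/PP  >B  k=2
[4,5] PP  lex  "found"
[0,5] NP  >  k=4
[5,6] S\NP  lex  "bone"
[0,6] S  <  k=5

[0,6] S   <
  [0,5] NP   >
    [0,4] NP/PP   >B
      [0,2] NP/N   >
        [0,1] "dog" : (NP/N)/PP
        [1,2] "no" : PP
      [2,4] N/PP   <
        [2,3] "river" : PP
        [3,4] "gave" : (N/PP)\PP
    [4,5] "found" : PP
  [5,6] "bone" : S\NP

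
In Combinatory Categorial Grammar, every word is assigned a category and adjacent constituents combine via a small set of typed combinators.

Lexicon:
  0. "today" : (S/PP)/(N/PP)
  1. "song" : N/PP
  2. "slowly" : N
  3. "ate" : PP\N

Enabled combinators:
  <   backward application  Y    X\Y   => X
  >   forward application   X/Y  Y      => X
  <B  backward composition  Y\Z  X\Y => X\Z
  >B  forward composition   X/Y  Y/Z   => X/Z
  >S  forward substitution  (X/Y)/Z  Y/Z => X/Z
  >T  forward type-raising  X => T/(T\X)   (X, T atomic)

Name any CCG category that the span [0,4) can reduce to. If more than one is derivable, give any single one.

S

[0,4] S   >
  [0,2] S/PP   >
    [0,1] "today" : (S/PP)/(N/PP)
    [1,2] "song" : N/PP
  [2,4] PP   >
    [2,3] PP/(PP\N)   >T
      [2,3] "slowly" : N
    [3,4] "ate" : PP\N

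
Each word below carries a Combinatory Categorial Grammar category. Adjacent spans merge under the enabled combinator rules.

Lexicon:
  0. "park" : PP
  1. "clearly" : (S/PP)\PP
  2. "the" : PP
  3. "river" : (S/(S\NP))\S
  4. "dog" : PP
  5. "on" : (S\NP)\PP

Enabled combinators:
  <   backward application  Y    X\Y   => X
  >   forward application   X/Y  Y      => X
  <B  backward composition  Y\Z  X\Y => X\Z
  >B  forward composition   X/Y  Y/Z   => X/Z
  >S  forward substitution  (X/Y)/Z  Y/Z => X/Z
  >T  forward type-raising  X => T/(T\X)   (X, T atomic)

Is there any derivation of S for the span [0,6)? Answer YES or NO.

YES

[0,6] S   >
  [0,4] S/(S\NP)   <
    [0,3] S   >
      [0,2] S/PP   <
        [0,1] "park" : PP
        [1,2] "clearly" : (S/PP)\PP
      [2,3] "the" : PP
    [3,4] "river" : (S/(S\NP))\S
  [4,6] S\NP   <
    [4,5] "dog" : PP
    [5,6] "on" : (S\NP)\PP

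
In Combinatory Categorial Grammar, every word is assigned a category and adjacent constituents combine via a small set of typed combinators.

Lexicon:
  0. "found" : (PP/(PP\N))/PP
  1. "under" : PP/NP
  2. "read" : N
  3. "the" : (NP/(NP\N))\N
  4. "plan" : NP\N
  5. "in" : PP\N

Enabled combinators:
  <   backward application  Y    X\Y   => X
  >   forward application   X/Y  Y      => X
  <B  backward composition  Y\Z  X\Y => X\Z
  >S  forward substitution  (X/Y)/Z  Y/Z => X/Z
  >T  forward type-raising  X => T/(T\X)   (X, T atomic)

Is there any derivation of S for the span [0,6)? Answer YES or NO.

(PP/(PP\N))/PP PP/NP N (NP/(NP\N))\N NP\N PP\N
CKY chart[0,6] = {N/(N\PP), NP/(NP\PP), PP, PP/(PP\PP), S/(S\PP)}; S ∉ chart

NO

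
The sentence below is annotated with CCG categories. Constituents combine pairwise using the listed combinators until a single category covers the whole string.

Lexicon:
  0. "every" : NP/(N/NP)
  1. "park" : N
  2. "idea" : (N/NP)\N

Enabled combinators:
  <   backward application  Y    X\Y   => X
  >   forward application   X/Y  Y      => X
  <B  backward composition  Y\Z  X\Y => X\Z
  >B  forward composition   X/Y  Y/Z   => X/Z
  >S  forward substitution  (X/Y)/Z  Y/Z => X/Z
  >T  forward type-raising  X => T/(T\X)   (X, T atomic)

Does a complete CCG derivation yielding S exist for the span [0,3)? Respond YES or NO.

NP/(N/NP) N (N/NP)\N
CKY chart[0,3] = {N/(N\NP), NP, NP/(NP\NP), PP/(PP\NP), S/(S\NP)}; S ∉ chart

NO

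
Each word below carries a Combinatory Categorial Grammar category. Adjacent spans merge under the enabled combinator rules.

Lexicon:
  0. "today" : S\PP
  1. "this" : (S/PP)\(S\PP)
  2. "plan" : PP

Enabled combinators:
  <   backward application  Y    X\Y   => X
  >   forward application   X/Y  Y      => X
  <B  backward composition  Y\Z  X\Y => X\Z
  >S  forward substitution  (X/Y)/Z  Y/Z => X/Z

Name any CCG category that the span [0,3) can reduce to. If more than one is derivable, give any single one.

S

[0,3] S   >
  [0,2] S/PP   <
    [0,1] "today" : S\PP
    [1,2] "this" : (S/PP)\(S\PP)
  [2,3] "plan" : PP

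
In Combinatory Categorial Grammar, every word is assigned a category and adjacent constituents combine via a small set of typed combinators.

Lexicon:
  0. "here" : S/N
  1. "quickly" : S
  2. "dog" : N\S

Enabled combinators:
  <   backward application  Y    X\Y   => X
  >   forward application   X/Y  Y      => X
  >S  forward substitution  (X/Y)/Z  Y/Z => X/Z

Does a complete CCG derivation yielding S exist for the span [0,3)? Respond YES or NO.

[0,3] S   >
  [0,1] "here" : S/N
  [1,3] N   <
    [1,2] "quickly" : S
    [2,3] "dog" : N\S

YES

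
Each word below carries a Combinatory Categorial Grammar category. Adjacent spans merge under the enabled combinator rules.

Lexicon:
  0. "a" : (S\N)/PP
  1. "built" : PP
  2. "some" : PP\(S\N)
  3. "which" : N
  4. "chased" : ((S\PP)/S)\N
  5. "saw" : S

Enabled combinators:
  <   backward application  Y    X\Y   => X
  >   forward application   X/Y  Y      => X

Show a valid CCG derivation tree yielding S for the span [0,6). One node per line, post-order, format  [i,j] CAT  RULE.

[0,1] (S\N)/PP  lex  "a"
[1,2] PP  lex  "built"
[0,2] S\N  >  k=1
[2,3] PP\(S\N)  lex  "some"
[0,3] PP  <  k=2
[3,4] N  lex  "which"
[4,5] ((S\PP)/S)\N  lex  "chased"
[3,5] (S\PP)/S  <  k=4
[5,6] S  lex  "saw"
[3,6] S\PP  >  k=5
[0,6] S  <  k=3

[0,6] S   <
  [0,3] PP   <
    [0,2] S\N   >
      [0,1] "a" : (S\N)/PP
      [1,2] "built" : PP
    [2,3] "some" : PP\(S\N)
  [3,6] S\PP   >
    [3,5] (S\PP)/S   <
      [3,4] "which" : N
      [4,5] "chased" : ((S\PP)/S)\N
    [5,6] "saw" : S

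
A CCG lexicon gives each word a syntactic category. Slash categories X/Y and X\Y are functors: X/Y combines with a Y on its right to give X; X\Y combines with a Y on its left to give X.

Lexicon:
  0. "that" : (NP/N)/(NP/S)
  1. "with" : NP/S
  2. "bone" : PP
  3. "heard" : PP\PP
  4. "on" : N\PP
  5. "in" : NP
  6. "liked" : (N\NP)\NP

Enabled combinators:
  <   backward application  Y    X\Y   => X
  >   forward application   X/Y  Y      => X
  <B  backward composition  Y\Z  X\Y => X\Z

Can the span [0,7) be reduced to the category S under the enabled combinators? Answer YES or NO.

NO

(NP/N)/(NP/S) NP/S PP PP\PP N\PP NP (N\NP)\NP
CKY chart[0,7] = {N}; S ∉ chart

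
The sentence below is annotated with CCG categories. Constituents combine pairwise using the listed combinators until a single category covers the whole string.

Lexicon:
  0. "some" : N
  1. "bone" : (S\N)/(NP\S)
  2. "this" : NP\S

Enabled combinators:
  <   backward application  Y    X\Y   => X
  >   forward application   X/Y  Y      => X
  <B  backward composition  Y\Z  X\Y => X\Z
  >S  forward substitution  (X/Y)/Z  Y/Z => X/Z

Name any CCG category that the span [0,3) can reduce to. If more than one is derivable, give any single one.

S

[0,3] S   <
  [0,1] "some" : N
  [1,3] S\N   >
    [1,2] "bone" : (S\N)/(NP\S)
    [2,3] "this" : NP\S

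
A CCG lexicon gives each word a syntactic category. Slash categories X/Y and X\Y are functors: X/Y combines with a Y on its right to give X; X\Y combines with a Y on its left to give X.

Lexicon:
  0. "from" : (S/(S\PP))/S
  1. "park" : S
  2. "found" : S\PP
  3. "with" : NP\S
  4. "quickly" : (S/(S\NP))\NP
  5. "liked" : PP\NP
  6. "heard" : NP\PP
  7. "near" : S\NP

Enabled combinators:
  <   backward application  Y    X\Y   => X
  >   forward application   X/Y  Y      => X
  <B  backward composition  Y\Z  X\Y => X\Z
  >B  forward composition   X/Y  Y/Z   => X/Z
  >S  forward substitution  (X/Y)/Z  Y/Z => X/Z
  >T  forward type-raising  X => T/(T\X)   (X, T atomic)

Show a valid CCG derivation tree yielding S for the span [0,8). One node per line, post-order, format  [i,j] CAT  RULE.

[0,8] S   >
  [0,5] S/(S\NP)   <
    [0,4] NP   <
      [0,3] S   >
        [0,2] S/(S\PP)   >
          [0,1] "from" : (S/(S\PP))/S
          [1,2] "park" : S
        [2,3] "found" : S\PP
      [3,4] "with" : NP\S
    [4,5] "quickly" : (S/(S\NP))\NP
  [5,8] S\NP   <B
    [5,7] NP\NP   <B
      [5,6] "liked" : PP\NP
      [6,7] "heard" : NP\PP
    [7,8] "near" : S\NP

[0,1] (S/(S\PP))/S  lex  "from"
[1,2] S  lex  "park"
[0,2] S/(S\PP)  >  k=1
[2,3] S\PP  lex  "found"
[0,3] S  >  k=2
[3,4] NP\S  lex  "with"
[0,4] NP  <  k=3
[4,5] (S/(S\NP))\NP  lex  "quickly"
[0,5] S/(S\NP)  <  k=4
[5,6] PP\NP  lex  "liked"
[6,7] NP\PP  lex  "heard"
[5,7] NP\NP  <B  k=6
[7,8] S\NP  lex  "near"
[5,8] S\NP  <B  k=7
[0,8] S  >  k=5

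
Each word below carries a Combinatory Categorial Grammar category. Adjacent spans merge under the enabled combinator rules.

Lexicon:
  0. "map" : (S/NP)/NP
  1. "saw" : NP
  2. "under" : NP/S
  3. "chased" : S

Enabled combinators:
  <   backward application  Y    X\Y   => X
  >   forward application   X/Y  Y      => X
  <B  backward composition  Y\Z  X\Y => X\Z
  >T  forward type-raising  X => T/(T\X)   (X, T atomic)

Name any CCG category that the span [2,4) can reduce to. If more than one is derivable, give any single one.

[0,4] S   >
  [0,2] S/NP   >
    [0,1] "map" : (S/NP)/NP
    [1,2] "saw" : NP
  [2,4] NP   >
    [2,3] "under" : NP/S
    [3,4] "chased" : S

NP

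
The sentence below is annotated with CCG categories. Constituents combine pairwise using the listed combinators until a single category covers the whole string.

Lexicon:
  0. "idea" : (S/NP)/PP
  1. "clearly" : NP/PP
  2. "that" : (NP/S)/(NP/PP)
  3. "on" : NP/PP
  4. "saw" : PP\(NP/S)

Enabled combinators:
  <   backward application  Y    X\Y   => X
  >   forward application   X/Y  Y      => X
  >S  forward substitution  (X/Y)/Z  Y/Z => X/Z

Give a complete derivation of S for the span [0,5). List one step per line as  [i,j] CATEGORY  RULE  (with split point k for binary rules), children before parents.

[0,1] (S/NP)/PP  lex  "idea"
[1,2] NP/PP  lex  "clearly"
[0,2] S/PP  >S  k=1
[2,3] (NP/S)/(NP/PP)  lex  "that"
[3,4] NP/PP  lex  "on"
[2,4] NP/S  >  k=3
[4,5] PP\(NP/S)  lex  "saw"
[2,5] PP  <  k=4
[0,5] S  >  k=2

[0,5] S   >
  [0,2] S/PP   >S
    [0,1] "idea" : (S/NP)/PP
    [1,2] "clearly" : NP/PP
  [2,5] PP   <
    [2,4] NP/S   >
      [2,3] "that" : (NP/S)/(NP/PP)
      [3,4] "on" : NP/PP
    [4,5] "saw" : PP\(NP/S)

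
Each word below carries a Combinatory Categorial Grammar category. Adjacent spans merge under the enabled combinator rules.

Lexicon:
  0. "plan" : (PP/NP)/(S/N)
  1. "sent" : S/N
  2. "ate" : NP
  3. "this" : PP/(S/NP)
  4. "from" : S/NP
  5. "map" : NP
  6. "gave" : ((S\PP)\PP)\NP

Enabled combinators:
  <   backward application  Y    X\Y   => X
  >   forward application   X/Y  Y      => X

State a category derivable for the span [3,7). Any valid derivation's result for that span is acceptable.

S\PP

[0,7] S   <
  [0,3] PP   >
    [0,2] PP/NP   >
      [0,1] "plan" : (PP/NP)/(S/N)
      [1,2] "sent" : S/N
    [2,3] "ate" : NP
  [3,7] S\PP   <
    [3,5] PP   >
      [3,4] "this" : PP/(S/NP)
      [4,5] "from" : S/NP
    [5,7] (S\PP)\PP   <
      [5,6] "map" : NP
      [6,7] "gave" : ((S\PP)\PP)\NP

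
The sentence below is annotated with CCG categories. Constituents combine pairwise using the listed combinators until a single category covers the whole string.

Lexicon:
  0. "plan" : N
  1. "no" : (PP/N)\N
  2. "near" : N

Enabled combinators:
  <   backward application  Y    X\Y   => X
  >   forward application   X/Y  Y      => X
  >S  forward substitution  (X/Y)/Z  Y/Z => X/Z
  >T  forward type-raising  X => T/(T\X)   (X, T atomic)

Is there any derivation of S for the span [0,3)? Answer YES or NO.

NO

N (PP/N)\N N
CKY chart[0,3] = {N/(N\PP), NP/(NP\PP), PP, PP/(PP\PP), S/(S\PP)}; S ∉ chart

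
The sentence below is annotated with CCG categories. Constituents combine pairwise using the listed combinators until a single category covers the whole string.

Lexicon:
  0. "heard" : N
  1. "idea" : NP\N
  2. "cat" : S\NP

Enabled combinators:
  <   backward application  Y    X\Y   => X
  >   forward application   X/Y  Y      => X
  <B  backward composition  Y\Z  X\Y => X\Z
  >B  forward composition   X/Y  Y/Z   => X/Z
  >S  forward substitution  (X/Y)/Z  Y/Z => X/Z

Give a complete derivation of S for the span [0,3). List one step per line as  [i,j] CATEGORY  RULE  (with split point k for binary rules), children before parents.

[0,3] S   <
  [0,2] NP   <
    [0,1] "heard" : N
    [1,2] "idea" : NP\N
  [2,3] "cat" : S\NP

[0,1] N  lex  "heard"
[1,2] NP\N  lex  "idea"
[0,2] NP  <  k=1
[2,3] S\NP  lex  "cat"
[0,3] S  <  k=2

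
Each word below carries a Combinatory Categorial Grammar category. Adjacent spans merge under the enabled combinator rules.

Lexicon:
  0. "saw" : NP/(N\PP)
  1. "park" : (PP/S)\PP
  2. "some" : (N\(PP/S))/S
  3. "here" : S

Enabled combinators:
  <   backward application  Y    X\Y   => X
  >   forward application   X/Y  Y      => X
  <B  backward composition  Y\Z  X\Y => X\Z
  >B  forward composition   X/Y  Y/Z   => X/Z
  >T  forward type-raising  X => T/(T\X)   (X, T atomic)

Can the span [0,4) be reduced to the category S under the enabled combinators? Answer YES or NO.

NO

NP/(N\PP) (PP/S)\PP (N\(PP/S))/S S
CKY chart[0,4] = {N/(N\NP), NP, NP/(NP\NP), PP/(PP\NP), S/(S\NP)}; S ∉ chart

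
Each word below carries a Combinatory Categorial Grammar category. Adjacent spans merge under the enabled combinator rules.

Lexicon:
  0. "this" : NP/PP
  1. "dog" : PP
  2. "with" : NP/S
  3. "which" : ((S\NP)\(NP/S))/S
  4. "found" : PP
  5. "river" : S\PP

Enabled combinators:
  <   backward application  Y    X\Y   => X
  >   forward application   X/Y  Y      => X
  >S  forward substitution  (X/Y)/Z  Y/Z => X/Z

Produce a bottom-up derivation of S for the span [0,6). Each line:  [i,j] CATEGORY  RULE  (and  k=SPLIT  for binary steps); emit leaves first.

[0,1] NP/PP  lex  "this"
[1,2] PP  lex  "dog"
[0,2] NP  >  k=1
[2,3] NP/S  lex  "with"
[3,4] ((S\NP)\(NP/S))/S  lex  "which"
[4,5] PP  lex  "found"
[5,6] S\PP  lex  "river"
[4,6] S  <  k=5
[3,6] (S\NP)\(NP/S)  >  k=4
[2,6] S\NP  <  k=3
[0,6] S  <  k=2

[0,6] S   <
  [0,2] NP   >
    [0,1] "this" : NP/PP
    [1,2] "dog" : PP
  [2,6] S\NP   <
    [2,3] "with" : NP/S
    [3,6] (S\NP)\(NP/S)   >
      [3,4] "which" : ((S\NP)\(NP/S))/S
      [4,6] S   <
        [4,5] "found" : PP
        [5,6] "river" : S\PP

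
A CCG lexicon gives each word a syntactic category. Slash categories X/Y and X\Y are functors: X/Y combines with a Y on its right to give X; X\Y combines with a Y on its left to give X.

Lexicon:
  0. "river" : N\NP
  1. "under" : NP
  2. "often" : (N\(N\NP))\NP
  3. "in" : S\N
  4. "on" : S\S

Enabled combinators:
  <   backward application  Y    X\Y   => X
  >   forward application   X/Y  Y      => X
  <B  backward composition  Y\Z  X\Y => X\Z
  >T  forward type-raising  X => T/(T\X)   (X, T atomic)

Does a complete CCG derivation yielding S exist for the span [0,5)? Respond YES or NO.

[0,5] S   <
  [0,3] N   <
    [0,1] "river" : N\NP
    [1,3] N\(N\NP)   <
      [1,2] "under" : NP
      [2,3] "often" : (N\(N\NP))\NP
  [3,5] S\N   <B
    [3,4] "in" : S\N
    [4,5] "on" : S\S

YES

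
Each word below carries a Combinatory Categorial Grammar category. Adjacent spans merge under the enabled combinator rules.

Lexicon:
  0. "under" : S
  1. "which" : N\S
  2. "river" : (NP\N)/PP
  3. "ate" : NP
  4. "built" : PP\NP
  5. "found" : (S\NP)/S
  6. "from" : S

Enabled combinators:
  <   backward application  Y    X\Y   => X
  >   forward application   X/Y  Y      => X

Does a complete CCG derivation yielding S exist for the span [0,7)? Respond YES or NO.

YES

[0,7] S   <
  [0,5] NP   <
    [0,2] N   <
      [0,1] "under" : S
      [1,2] "which" : N\S
    [2,5] NP\N   >
      [2,3] "river" : (NP\N)/PP
      [3,5] PP   <
        [3,4] "ate" : NP
        [4,5] "built" : PP\NP
  [5,7] S\NP   >
    [5,6] "found" : (S\NP)/S
    [6,7] "from" : S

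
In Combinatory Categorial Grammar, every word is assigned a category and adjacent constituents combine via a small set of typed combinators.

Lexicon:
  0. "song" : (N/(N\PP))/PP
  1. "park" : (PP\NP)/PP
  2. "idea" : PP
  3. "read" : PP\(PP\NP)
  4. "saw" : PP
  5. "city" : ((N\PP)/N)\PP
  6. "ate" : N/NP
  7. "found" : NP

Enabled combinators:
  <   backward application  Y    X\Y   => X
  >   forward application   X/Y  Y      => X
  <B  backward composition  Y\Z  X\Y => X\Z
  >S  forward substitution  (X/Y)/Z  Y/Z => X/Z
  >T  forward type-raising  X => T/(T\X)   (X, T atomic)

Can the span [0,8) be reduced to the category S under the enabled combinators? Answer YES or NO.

(N/(N\PP))/PP (PP\NP)/PP PP PP\(PP\NP) PP ((N\PP)/N)\PP N/NP NP
CKY chart[0,8] = {N, N/(N\N), NP/(NP\N), PP/(PP\N), S/(S\N)}; S ∉ chart

NO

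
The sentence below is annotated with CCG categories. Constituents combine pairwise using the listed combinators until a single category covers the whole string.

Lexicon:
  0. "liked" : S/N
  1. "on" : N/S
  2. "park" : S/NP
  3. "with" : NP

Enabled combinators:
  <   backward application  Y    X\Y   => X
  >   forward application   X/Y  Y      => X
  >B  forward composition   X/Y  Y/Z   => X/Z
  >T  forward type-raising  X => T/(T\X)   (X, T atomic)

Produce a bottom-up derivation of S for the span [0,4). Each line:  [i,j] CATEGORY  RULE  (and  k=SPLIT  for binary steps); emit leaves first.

[0,1] S/N  lex  "liked"
[1,2] N/S  lex  "on"
[2,3] S/NP  lex  "park"
[3,4] NP  lex  "with"
[2,4] S  >  k=3
[1,4] N  >  k=2
[0,4] S  >  k=1

[0,4] S   >
  [0,1] "liked" : S/N
  [1,4] N   >
    [1,2] "on" : N/S
    [2,4] S   >
      [2,3] "park" : S/NP
      [3,4] "with" : NP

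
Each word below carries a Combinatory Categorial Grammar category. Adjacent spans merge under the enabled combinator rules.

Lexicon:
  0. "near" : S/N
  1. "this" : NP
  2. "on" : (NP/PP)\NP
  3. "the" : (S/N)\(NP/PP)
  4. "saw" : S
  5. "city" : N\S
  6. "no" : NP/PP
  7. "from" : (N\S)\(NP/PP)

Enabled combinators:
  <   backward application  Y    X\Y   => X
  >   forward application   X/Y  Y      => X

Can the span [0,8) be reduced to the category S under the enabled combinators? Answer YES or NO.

YES

[0,8] S   >
  [0,1] "near" : S/N
  [1,8] N   <
    [1,6] S   >
      [1,4] S/N   <
        [1,3] NP/PP   <
          [1,2] "this" : NP
          [2,3] "on" : (NP/PP)\NP
        [3,4] "the" : (S/N)\(NP/PP)
      [4,6] N   <
        [4,5] "saw" : S
        [5,6] "city" : N\S
    [6,8] N\S   <
      [6,7] "no" : NP/PP
      [7,8] "from" : (N\S)\(NP/PP)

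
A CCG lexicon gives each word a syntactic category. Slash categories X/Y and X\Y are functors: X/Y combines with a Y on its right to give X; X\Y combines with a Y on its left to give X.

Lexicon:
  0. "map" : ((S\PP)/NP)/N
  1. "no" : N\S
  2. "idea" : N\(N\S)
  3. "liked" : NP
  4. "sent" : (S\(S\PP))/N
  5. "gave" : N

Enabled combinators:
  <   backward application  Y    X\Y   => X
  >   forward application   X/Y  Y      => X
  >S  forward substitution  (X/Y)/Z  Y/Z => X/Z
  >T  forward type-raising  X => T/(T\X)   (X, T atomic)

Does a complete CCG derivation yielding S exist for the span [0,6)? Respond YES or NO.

[0,6] S   <
  [0,4] S\PP   >
    [0,3] (S\PP)/NP   >
      [0,1] "map" : ((S\PP)/NP)/N
      [1,3] N   <
        [1,2] "no" : N\S
        [2,3] "idea" : N\(N\S)
    [3,4] "liked" : NP
  [4,6] S\(S\PP)   >
    [4,5] "sent" : (S\(S\PP))/N
    [5,6] "gave" : N

YES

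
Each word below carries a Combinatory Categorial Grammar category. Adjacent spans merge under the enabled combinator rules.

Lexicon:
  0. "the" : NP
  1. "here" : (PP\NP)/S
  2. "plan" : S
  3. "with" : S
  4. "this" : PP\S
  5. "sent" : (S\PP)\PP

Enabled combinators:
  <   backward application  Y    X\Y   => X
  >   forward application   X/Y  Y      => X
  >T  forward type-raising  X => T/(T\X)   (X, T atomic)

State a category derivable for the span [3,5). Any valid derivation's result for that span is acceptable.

PP

[0,6] S   <
  [0,3] PP   >
    [0,1] PP/(PP\NP)   >T
      [0,1] "the" : NP
    [1,3] PP\NP   >
      [1,2] "here" : (PP\NP)/S
      [2,3] "plan" : S
  [3,6] S\PP   <
    [3,5] PP   <
      [3,4] "with" : S
      [4,5] "this" : PP\S
    [5,6] "sent" : (S\PP)\PP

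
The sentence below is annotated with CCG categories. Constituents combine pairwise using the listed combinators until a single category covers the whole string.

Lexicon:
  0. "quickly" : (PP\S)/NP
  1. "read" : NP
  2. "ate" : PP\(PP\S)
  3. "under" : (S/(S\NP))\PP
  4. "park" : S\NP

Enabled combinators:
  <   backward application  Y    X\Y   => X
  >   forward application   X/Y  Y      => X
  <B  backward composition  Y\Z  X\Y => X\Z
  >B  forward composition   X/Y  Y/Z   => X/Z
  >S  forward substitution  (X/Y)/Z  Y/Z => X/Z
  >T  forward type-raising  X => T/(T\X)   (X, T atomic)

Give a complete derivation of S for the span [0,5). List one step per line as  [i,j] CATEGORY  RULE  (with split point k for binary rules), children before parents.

[0,5] S   >
  [0,4] S/(S\NP)   <
    [0,3] PP   <
      [0,2] PP\S   >
        [0,1] "quickly" : (PP\S)/NP
        [1,2] "read" : NP
      [2,3] "ate" : PP\(PP\S)
    [3,4] "under" : (S/(S\NP))\PP
  [4,5] "park" : S\NP

[0,1] (PP\S)/NP  lex  "quickly"
[1,2] NP  lex  "read"
[0,2] PP\S  >  k=1
[2,3] PP\(PP\S)  lex  "ate"
[0,3] PP  <  k=2
[3,4] (S/(S\NP))\PP  lex  "under"
[0,4] S/(S\NP)  <  k=3
[4,5] S\NP  lex  "park"
[0,5] S  >  k=4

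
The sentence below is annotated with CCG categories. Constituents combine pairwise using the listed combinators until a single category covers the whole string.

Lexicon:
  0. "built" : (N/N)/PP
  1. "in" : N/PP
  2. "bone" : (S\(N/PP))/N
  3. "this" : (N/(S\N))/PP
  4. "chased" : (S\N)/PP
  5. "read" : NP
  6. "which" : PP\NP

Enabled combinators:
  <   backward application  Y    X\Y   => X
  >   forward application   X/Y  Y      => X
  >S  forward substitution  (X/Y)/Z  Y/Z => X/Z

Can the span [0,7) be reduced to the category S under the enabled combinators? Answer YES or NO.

YES

[0,7] S   <
  [0,2] N/PP   >S
    [0,1] "built" : (N/N)/PP
    [1,2] "in" : N/PP
  [2,7] S\(N/PP)   >
    [2,3] "bone" : (S\(N/PP))/N
    [3,7] N   >
      [3,5] N/PP   >S
        [3,4] "this" : (N/(S\N))/PP
        [4,5] "chased" : (S\N)/PP
      [5,7] PP   <
        [5,6] "read" : NP
        [6,7] "which" : PP\NP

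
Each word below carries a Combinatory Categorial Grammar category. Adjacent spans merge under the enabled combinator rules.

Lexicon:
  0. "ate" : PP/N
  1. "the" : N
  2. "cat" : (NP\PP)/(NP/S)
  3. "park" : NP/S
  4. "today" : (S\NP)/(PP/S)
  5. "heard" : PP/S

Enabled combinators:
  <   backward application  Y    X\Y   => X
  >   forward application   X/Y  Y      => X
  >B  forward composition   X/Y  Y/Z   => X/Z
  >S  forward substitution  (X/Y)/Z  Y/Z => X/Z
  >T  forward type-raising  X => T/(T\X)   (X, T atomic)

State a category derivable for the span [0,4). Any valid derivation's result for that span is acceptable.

NP

[0,6] S   <
  [0,4] NP   <
    [0,2] PP   >
      [0,1] "ate" : PP/N
      [1,2] "the" : N
    [2,4] NP\PP   >
      [2,3] "cat" : (NP\PP)/(NP/S)
      [3,4] "park" : NP/S
  [4,6] S\NP   >
    [4,5] "today" : (S\NP)/(PP/S)
    [5,6] "heard" : PP/S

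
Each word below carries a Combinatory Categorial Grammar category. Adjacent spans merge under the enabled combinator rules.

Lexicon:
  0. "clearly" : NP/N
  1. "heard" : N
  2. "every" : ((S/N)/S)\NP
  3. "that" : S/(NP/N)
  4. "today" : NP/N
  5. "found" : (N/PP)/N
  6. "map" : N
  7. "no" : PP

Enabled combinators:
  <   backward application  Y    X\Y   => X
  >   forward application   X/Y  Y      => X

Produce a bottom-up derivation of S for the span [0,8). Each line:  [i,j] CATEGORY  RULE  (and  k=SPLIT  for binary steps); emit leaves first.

[0,8] S   >
  [0,5] S/N   >
    [0,3] (S/N)/S   <
      [0,2] NP   >
        [0,1] "clearly" : NP/N
        [1,2] "heard" : N
      [2,3] "every" : ((S/N)/S)\NP
    [3,5] S   >
      [3,4] "that" : S/(NP/N)
      [4,5] "today" : NP/N
  [5,8] N   >
    [5,7] N/PP   >
      [5,6] "found" : (N/PP)/N
      [6,7] "map" : N
    [7,8] "no" : PP

[0,1] NP/N  lex  "clearly"
[1,2] N  lex  "heard"
[0,2] NP  >  k=1
[2,3] ((S/N)/S)\NP  lex  "every"
[0,3] (S/N)/S  <  k=2
[3,4] S/(NP/N)  lex  "that"
[4,5] NP/N  lex  "today"
[3,5] S  >  k=4
[0,5] S/N  >  k=3
[5,6] (N/PP)/N  lex  "found"
[6,7] N  lex  "map"
[5,7] N/PP  >  k=6
[7,8] PP  lex  "no"
[5,8] N  >  k=7
[0,8] S  >  k=5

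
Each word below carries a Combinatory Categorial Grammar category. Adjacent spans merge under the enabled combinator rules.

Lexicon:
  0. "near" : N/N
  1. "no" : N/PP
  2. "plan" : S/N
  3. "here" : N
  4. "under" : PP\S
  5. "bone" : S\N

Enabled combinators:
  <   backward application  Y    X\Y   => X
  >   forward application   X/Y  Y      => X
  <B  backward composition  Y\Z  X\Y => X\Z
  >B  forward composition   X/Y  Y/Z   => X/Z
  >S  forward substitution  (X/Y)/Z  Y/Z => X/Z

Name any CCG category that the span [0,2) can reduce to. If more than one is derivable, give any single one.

N/PP

[0,6] S   <
  [0,5] N   >
    [0,2] N/PP   >B
      [0,1] "near" : N/N
      [1,2] "no" : N/PP
    [2,5] PP   <
      [2,4] S   >
        [2,3] "plan" : S/N
        [3,4] "here" : N
      [4,5] "under" : PP\S
  [5,6] "bone" : S\N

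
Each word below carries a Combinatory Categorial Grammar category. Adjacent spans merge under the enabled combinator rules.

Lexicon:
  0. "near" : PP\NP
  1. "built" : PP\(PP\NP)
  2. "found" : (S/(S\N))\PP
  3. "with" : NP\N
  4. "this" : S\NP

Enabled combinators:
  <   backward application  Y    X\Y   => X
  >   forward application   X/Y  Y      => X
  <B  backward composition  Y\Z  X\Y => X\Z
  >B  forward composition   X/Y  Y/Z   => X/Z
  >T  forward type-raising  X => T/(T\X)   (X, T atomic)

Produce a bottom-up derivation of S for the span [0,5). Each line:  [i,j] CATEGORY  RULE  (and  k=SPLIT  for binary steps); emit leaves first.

[0,5] S   >
  [0,3] S/(S\N)   <
    [0,2] PP   <
      [0,1] "near" : PP\NP
      [1,2] "built" : PP\(PP\NP)
    [2,3] "found" : (S/(S\N))\PP
  [3,5] S\N   <B
    [3,4] "with" : NP\N
    [4,5] "this" : S\NP

[0,1] PP\NP  lex  "near"
[1,2] PP\(PP\NP)  lex  "built"
[0,2] PP  <  k=1
[2,3] (S/(S\N))\PP  lex  "found"
[0,3] S/(S\N)  <  k=2
[3,4] NP\N  lex  "with"
[4,5] S\NP  lex  "this"
[3,5] S\N  <B  k=4
[0,5] S  >  k=3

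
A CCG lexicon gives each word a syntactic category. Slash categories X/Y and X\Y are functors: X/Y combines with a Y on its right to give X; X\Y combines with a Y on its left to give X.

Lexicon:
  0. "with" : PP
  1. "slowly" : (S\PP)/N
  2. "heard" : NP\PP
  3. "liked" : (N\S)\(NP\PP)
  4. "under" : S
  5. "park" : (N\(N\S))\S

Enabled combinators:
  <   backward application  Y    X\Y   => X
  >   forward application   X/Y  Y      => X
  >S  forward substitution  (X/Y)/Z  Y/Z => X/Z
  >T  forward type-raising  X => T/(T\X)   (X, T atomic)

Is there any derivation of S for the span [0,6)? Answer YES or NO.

YES

[0,6] S   <
  [0,1] "with" : PP
  [1,6] S\PP   >
    [1,2] "slowly" : (S\PP)/N
    [2,6] N   <
      [2,4] N\S   <
        [2,3] "heard" : NP\PP
        [3,4] "liked" : (N\S)\(NP\PP)
      [4,6] N\(N\S)   <
        [4,5] "under" : S
        [5,6] "park" : (N\(N\S))\S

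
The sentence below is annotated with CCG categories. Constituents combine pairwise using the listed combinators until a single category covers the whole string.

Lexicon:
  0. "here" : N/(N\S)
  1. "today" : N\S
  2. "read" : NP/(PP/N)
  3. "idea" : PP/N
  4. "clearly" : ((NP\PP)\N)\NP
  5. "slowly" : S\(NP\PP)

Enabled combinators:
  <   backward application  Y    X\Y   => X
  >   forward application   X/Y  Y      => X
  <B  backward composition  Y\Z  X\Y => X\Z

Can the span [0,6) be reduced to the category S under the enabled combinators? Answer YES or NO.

[0,6] S   <
  [0,5] NP\PP   <
    [0,2] N   >
      [0,1] "here" : N/(N\S)
      [1,2] "today" : N\S
    [2,5] (NP\PP)\N   <
      [2,4] NP   >
        [2,3] "read" : NP/(PP/N)
        [3,4] "idea" : PP/N
      [4,5] "clearly" : ((NP\PP)\N)\NP
  [5,6] "slowly" : S\(NP\PP)

YES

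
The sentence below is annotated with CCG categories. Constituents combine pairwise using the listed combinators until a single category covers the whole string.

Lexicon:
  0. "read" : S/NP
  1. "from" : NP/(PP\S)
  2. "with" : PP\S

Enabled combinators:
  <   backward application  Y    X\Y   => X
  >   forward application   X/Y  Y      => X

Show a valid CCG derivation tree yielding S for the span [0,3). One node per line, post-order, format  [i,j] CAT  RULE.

[0,1] S/NP  lex  "read"
[1,2] NP/(PP\S)  lex  "from"
[2,3] PP\S  lex  "with"
[1,3] NP  >  k=2
[0,3] S  >  k=1

[0,3] S   >
  [0,1] "read" : S/NP
  [1,3] NP   >
    [1,2] "from" : NP/(PP\S)
    [2,3] "with" : PP\S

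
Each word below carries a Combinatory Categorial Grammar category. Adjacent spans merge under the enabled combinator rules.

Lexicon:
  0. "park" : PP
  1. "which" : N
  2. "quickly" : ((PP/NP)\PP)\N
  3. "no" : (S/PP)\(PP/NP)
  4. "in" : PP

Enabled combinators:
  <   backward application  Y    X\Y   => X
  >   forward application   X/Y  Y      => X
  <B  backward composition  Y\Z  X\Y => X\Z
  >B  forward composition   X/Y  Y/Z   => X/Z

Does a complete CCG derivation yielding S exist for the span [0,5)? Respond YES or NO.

[0,5] S   >
  [0,4] S/PP   <
    [0,3] PP/NP   <
      [0,1] "park" : PP
      [1,3] (PP/NP)\PP   <
        [1,2] "which" : N
        [2,3] "quickly" : ((PP/NP)\PP)\N
    [3,4] "no" : (S/PP)\(PP/NP)
  [4,5] "in" : PP

YES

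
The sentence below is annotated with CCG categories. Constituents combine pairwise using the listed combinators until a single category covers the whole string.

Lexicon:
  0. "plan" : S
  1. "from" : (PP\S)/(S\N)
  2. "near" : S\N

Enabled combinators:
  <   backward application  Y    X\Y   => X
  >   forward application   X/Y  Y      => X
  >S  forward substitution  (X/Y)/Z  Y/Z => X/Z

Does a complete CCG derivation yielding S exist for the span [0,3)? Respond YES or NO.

NO

S (PP\S)/(S\N) S\N
CKY chart[0,3] = {PP}; S ∉ chart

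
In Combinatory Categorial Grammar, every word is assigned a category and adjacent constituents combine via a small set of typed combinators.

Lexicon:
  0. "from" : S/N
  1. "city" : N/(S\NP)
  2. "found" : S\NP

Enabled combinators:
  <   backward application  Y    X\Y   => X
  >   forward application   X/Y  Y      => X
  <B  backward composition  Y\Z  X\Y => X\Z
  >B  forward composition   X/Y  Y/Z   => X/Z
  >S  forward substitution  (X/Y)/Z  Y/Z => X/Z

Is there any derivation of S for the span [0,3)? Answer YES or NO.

YES

[0,3] S   >
  [0,1] "from" : S/N
  [1,3] N   >
    [1,2] "city" : N/(S\NP)
    [2,3] "found" : S\NP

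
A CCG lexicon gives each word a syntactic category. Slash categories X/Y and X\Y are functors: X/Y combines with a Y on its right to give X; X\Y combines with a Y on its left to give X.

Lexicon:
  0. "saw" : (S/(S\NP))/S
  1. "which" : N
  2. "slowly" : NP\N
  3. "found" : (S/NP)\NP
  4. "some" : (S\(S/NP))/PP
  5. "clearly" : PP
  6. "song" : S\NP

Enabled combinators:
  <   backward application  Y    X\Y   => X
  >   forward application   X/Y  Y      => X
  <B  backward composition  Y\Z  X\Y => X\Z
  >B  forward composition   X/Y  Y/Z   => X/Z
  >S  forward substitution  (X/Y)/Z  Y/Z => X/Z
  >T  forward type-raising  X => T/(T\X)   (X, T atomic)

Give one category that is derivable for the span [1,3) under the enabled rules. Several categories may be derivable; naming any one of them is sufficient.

[0,7] S   >
  [0,6] S/(S\NP)   >
    [0,1] "saw" : (S/(S\NP))/S
    [1,6] S   <
      [1,3] NP   >
        [1,2] NP/(NP\N)   >T
          [1,2] "which" : N
        [2,3] "slowly" : NP\N
      [3,6] S\NP   <B
        [3,4] "found" : (S/NP)\NP
        [4,6] S\(S/NP)   >
          [4,5] "some" : (S\(S/NP))/PP
          [5,6] "clearly" : PP
  [6,7] "song" : S\NP

NP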